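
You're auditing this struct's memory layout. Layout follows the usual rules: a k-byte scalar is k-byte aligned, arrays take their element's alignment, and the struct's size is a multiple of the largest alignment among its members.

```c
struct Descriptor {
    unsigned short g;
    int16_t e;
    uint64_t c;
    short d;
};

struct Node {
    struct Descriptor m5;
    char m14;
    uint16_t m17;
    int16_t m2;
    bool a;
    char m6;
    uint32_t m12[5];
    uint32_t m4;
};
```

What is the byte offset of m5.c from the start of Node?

Descriptor: g at 0 (size 2, align 2) → ends 2; e at 2 (size 2, align 2) → ends 4; pad 4 to align 8 for c; c at 8 (size 8, align 8) → ends 16; d at 16 (size 2, align 2) → ends 18; tail pad 6 to reach multiple of 8; total 24 bytes, alignment 8
m5 at 0 (size 24, align 8) → ends 24
within Descriptor: c at 8
0 + 8 = 8

8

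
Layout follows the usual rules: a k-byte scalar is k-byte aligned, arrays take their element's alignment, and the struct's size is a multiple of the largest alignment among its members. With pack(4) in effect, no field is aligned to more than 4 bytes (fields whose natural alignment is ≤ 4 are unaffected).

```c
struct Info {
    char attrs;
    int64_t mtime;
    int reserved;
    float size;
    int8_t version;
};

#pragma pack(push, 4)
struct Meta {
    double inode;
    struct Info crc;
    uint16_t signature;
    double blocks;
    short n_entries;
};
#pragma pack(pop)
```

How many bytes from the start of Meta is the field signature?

40

Info: @0: attrs [1B, align 1] → 1; +7 pad (align 8); @8: mtime [8B, align 8] → 16; @16: reserved [4B, align 4] → 20; @20: size [4B, align 4] → 24; @24: version [1B, align 1] → 25; +7 tail pad (align 8); size 32, align 8
@0: inode [8B, align 4] → 8
@8: crc [32B, align 4] → 40
@40: signature [2B, align 2] → 42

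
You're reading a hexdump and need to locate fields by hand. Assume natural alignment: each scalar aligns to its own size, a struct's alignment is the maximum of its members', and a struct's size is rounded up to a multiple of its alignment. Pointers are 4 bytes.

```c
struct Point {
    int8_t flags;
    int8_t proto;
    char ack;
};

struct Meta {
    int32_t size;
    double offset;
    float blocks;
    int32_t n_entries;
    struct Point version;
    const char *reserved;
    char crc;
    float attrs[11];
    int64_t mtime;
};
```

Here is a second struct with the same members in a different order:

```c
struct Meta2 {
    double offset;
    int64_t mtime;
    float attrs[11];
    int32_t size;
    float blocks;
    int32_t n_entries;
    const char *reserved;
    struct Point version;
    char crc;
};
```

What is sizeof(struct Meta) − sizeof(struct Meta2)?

8

Point: @0: flags [1B, align 1] → 1; @1: proto [1B, align 1] → 2; @2: ack [1B, align 1] → 3; size 3, align 1
@0: size [4B, align 4] → 4
+4 pad (align 8)
@8: offset [8B, align 8] → 16
@16: blocks [4B, align 4] → 20
@20: n_entries [4B, align 4] → 24
@24: version [3B, align 1] → 27
+1 pad (align 4)
@28: reserved [4B, align 4] → 32
@32: crc [1B, align 1] → 33
+3 pad (align 4)
@36: attrs [44B, align 4] → 80
@80: mtime [8B, align 8] → 88
size 88, align 8
— Meta2 —
@0: offset [8B, align 8] → 8
@8: mtime [8B, align 8] → 16
@16: attrs [44B, align 4] → 60
@60: size [4B, align 4] → 64
@64: blocks [4B, align 4] → 68
@68: n_entries [4B, align 4] → 72
@72: reserved [4B, align 4] → 76
@76: version [3B, align 1] → 79
@79: crc [1B, align 1] → 80
size 80, align 8
88 − 80 = 8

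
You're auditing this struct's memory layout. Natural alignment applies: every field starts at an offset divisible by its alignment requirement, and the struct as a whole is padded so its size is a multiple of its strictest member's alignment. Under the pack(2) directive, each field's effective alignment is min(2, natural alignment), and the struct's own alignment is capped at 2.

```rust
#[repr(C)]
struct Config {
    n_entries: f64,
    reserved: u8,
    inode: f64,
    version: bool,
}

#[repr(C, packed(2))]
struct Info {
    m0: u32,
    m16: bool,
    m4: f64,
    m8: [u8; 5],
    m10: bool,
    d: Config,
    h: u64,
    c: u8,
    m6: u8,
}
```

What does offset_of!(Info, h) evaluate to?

52

Config: 0..8  n_entries  (8B, 8-aligned); 8..9  reserved  (1B, 1-aligned); 9..16  -- padding (7B); 16..24  inode  (8B, 8-aligned); 24..25  version  (1B, 1-aligned); 25..32  -- tail padding (7B); sizeof = 32, alignof = 8
0..4  m0  (4B, 2-aligned)
4..5  m16  (1B, 1-aligned)
5..6  -- padding (1B)
6..14  m4  (8B, 2-aligned)
14..19  m8  (5B, 1-aligned)
19..20  m10  (1B, 1-aligned)
20..52  d  (32B, 2-aligned)
52..60  h  (8B, 2-aligned)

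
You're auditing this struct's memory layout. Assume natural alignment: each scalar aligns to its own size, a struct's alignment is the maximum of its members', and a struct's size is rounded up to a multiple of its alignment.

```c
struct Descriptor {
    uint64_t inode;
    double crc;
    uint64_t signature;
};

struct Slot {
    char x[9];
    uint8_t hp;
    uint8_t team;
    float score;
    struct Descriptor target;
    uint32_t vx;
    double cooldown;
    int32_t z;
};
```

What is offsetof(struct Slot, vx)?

Descriptor: @0: inode [8B, align 8] → 8; @8: crc [8B, align 8] → 16; @16: signature [8B, align 8] → 24; size 24, align 8
@0: x [9B, align 1] → 9
@9: hp [1B, align 1] → 10
@10: team [1B, align 1] → 11
+1 pad (align 4)
@12: score [4B, align 4] → 16
@16: target [24B, align 8] → 40
@40: vx [4B, align 4] → 44

40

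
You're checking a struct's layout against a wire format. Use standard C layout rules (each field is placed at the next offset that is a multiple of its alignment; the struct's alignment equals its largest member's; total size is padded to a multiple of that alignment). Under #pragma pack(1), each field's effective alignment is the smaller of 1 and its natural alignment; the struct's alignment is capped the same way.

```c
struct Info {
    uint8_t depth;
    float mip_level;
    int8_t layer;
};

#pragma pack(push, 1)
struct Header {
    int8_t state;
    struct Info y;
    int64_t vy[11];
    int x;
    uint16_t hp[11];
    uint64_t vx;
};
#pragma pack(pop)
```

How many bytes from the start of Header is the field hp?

Info: depth at 0 (size 1, align 1) → ends 1; pad 3 to align 4 for mip_level; mip_level at 4 (size 4, align 4) → ends 8; layer at 8 (size 1, align 1) → ends 9; tail pad 3 to reach multiple of 4; total 12 bytes, alignment 4
state at 0 (size 1, align 1) → ends 1
y at 1 (size 12, align 1) → ends 13
vy at 13 (size 88, align 1) → ends 101
x at 101 (size 4, align 1) → ends 105
hp at 105 (size 22, align 1) → ends 127

105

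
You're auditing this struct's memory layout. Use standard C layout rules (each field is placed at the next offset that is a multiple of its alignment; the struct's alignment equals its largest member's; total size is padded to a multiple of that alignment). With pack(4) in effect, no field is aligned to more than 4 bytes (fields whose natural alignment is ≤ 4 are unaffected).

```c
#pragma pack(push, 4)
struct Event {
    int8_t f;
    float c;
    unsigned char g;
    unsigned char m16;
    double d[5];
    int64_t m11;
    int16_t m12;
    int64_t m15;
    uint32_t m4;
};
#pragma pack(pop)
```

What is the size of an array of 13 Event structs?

@0: f [1B, align 1] → 1
+3 pad (align 4)
@4: c [4B, align 4] → 8
@8: g [1B, align 1] → 9
@9: m16 [1B, align 1] → 10
+2 pad (align 4)
@12: d [40B, align 4] → 52
@52: m11 [8B, align 4] → 60
@60: m12 [2B, align 2] → 62
+2 pad (align 4)
@64: m15 [8B, align 4] → 72
@72: m4 [4B, align 4] → 76
size 76, align 4
array of 13: 13 × 76 = 988

988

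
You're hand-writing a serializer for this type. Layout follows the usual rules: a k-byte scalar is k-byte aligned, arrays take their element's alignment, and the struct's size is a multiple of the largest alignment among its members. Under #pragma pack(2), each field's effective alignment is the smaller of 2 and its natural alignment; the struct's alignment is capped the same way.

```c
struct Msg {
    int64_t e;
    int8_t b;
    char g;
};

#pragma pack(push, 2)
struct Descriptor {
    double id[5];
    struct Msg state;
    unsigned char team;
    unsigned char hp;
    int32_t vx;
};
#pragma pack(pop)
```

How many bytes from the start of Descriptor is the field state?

Msg: 0..8  e  (8B, 8-aligned); 8..9  b  (1B, 1-aligned); 9..10  g  (1B, 1-aligned); 10..16  -- tail padding (6B); sizeof = 16, alignof = 8
0..40  id  (40B, 2-aligned)
40..56  state  (16B, 2-aligned)

40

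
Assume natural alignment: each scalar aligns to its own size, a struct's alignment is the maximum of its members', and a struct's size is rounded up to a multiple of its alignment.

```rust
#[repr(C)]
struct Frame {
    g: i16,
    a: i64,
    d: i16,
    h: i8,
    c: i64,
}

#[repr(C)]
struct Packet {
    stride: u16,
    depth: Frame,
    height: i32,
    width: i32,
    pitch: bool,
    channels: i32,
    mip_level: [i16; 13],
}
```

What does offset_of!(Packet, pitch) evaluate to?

Frame: 0..2  g  (2B, 2-aligned); 2..8  -- padding (6B); 8..16  a  (8B, 8-aligned); 16..18  d  (2B, 2-aligned); 18..19  h  (1B, 1-aligned); 19..24  -- padding (5B); 24..32  c  (8B, 8-aligned); sizeof = 32, alignof = 8
0..2  stride  (2B, 2-aligned)
2..8  -- padding (6B)
8..40  depth  (32B, 8-aligned)
40..44  height  (4B, 4-aligned)
44..48  width  (4B, 4-aligned)
48..49  pitch  (1B, 1-aligned)

48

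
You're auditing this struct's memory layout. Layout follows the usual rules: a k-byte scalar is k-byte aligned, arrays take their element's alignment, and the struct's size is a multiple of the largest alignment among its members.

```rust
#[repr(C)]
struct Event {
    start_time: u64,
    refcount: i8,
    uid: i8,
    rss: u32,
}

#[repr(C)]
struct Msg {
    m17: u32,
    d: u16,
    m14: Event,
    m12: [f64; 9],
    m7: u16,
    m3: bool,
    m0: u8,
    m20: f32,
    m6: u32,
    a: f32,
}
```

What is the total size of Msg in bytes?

112

Event: start_time at 0 (size 8, align 8) → ends 8; refcount at 8 (size 1, align 1) → ends 9; uid at 9 (size 1, align 1) → ends 10; pad 2 to align 4 for rss; rss at 12 (size 4, align 4) → ends 16; total 16 bytes, alignment 8
m17 at 0 (size 4, align 4) → ends 4
d at 4 (size 2, align 2) → ends 6
pad 2 to align 8 for m14
m14 at 8 (size 16, align 8) → ends 24
m12 at 24 (size 72, align 8) → ends 96
m7 at 96 (size 2, align 2) → ends 98
m3 at 98 (size 1, align 1) → ends 99
m0 at 99 (size 1, align 1) → ends 100
m20 at 100 (size 4, align 4) → ends 104
m6 at 104 (size 4, align 4) → ends 108
a at 108 (size 4, align 4) → ends 112
total 112 bytes, alignment 8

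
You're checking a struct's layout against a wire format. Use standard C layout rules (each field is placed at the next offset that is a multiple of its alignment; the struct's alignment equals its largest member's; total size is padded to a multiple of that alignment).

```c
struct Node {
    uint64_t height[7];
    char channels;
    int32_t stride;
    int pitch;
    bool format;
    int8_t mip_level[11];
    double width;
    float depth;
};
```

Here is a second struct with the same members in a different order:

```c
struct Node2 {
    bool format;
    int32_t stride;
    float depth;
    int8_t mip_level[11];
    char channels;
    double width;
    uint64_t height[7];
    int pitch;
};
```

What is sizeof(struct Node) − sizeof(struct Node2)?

0

height at 0 (size 56, align 8) → ends 56
channels at 56 (size 1, align 1) → ends 57
pad 3 to align 4 for stride
stride at 60 (size 4, align 4) → ends 64
pitch at 64 (size 4, align 4) → ends 68
format at 68 (size 1, align 1) → ends 69
mip_level at 69 (size 11, align 1) → ends 80
width at 80 (size 8, align 8) → ends 88
depth at 88 (size 4, align 4) → ends 92
tail pad 4 to reach multiple of 8
total 96 bytes, alignment 8
— Node2 —
format at 0 (size 1, align 1) → ends 1
pad 3 to align 4 for stride
stride at 4 (size 4, align 4) → ends 8
depth at 8 (size 4, align 4) → ends 12
mip_level at 12 (size 11, align 1) → ends 23
channels at 23 (size 1, align 1) → ends 24
width at 24 (size 8, align 8) → ends 32
height at 32 (size 56, align 8) → ends 88
pitch at 88 (size 4, align 4) → ends 92
tail pad 4 to reach multiple of 8
total 96 bytes, alignment 8
96 − 96 = 0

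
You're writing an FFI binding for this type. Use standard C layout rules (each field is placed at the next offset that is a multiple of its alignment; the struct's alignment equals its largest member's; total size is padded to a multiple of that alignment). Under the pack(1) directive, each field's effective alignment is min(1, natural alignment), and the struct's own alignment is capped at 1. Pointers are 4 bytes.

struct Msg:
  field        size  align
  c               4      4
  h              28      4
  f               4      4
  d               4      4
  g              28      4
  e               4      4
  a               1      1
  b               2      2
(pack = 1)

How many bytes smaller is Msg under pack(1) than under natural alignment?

1

natural layout:
  0..4  c  (4B, 4-aligned)
  4..32  h  (28B, 4-aligned)
  32..36  f  (4B, 4-aligned)
  36..40  d  (4B, 4-aligned)
  40..68  g  (28B, 4-aligned)
  68..72  e  (4B, 4-aligned)
  72..73  a  (1B, 1-aligned)
  73..74  -- padding (1B)
  74..76  b  (2B, 2-aligned)
  sizeof = 76, alignof = 4
packed(1) layout:
  0..4  c  (4B, 1-aligned)
  4..32  h  (28B, 1-aligned)
  32..36  f  (4B, 1-aligned)
  36..40  d  (4B, 1-aligned)
  40..68  g  (28B, 1-aligned)
  68..72  e  (4B, 1-aligned)
  72..73  a  (1B, 1-aligned)
  73..75  b  (2B, 1-aligned)
  sizeof = 75, alignof = 1
76 − 75 = 1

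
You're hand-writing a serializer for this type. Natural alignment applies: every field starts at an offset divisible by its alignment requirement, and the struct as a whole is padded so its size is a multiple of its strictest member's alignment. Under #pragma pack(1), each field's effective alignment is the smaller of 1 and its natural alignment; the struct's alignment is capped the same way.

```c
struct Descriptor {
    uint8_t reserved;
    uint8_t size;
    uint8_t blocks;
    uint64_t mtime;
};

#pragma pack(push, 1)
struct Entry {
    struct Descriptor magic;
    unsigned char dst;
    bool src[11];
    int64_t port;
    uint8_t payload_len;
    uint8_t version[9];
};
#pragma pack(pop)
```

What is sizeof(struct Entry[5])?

230

Descriptor: 0..1  reserved  (1B, 1-aligned); 1..2  size  (1B, 1-aligned); 2..3  blocks  (1B, 1-aligned); 3..8  -- padding (5B); 8..16  mtime  (8B, 8-aligned); sizeof = 16, alignof = 8
0..16  magic  (16B, 1-aligned)
16..17  dst  (1B, 1-aligned)
17..28  src  (11B, 1-aligned)
28..36  port  (8B, 1-aligned)
36..37  payload_len  (1B, 1-aligned)
37..46  version  (9B, 1-aligned)
sizeof = 46, alignof = 1
array of 5: 5 × 46 = 230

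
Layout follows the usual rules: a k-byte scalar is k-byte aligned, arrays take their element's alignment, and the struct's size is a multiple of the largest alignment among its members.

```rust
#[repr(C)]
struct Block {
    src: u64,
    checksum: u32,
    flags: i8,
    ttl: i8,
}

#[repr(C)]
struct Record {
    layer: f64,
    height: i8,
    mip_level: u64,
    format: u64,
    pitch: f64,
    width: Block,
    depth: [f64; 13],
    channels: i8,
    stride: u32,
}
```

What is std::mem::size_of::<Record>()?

Block: 0..8  src  (8B, 8-aligned); 8..12  checksum  (4B, 4-aligned); 12..13  flags  (1B, 1-aligned); 13..14  ttl  (1B, 1-aligned); 14..16  -- tail padding (2B); sizeof = 16, alignof = 8
0..8  layer  (8B, 8-aligned)
8..9  height  (1B, 1-aligned)
9..16  -- padding (7B)
16..24  mip_level  (8B, 8-aligned)
24..32  format  (8B, 8-aligned)
32..40  pitch  (8B, 8-aligned)
40..56  width  (16B, 8-aligned)
56..160  depth  (104B, 8-aligned)
160..161  channels  (1B, 1-aligned)
161..164  -- padding (3B)
164..168  stride  (4B, 4-aligned)
sizeof = 168, alignof = 8

168 bytes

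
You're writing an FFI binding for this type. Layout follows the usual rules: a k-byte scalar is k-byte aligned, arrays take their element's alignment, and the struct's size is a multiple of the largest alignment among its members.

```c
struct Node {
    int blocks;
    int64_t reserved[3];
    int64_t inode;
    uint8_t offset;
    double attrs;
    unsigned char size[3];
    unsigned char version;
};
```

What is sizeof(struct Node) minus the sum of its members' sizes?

@0: blocks [4B, align 4] → 4
+4 pad (align 8)
@8: reserved [24B, align 8] → 32
@32: inode [8B, align 8] → 40
@40: offset [1B, align 1] → 41
+7 pad (align 8)
@48: attrs [8B, align 8] → 56
@56: size [3B, align 1] → 59
@59: version [1B, align 1] → 60
+4 tail pad (align 8)
size 64, align 8
data bytes 49, size 64 → padding 15

15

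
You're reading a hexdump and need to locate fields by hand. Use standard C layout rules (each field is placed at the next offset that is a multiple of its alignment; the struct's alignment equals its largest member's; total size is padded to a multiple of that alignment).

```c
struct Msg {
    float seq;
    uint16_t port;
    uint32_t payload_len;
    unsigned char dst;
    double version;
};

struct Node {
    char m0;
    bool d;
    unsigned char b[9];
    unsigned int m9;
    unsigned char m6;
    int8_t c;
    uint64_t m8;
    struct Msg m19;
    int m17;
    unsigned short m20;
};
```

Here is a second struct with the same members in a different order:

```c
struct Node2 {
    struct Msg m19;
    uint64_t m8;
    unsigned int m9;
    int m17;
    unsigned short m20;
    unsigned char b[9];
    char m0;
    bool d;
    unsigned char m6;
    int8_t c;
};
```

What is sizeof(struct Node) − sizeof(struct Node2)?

8

Msg: @0: seq [4B, align 4] → 4; @4: port [2B, align 2] → 6; +2 pad (align 4); @8: payload_len [4B, align 4] → 12; @12: dst [1B, align 1] → 13; +3 pad (align 8); @16: version [8B, align 8] → 24; size 24, align 8
@0: m0 [1B, align 1] → 1
@1: d [1B, align 1] → 2
@2: b [9B, align 1] → 11
+1 pad (align 4)
@12: m9 [4B, align 4] → 16
@16: m6 [1B, align 1] → 17
@17: c [1B, align 1] → 18
+6 pad (align 8)
@24: m8 [8B, align 8] → 32
@32: m19 [24B, align 8] → 56
@56: m17 [4B, align 4] → 60
@60: m20 [2B, align 2] → 62
+2 tail pad (align 8)
size 64, align 8
— Node2 —
@0: m19 [24B, align 8] → 24
@24: m8 [8B, align 8] → 32
@32: m9 [4B, align 4] → 36
@36: m17 [4B, align 4] → 40
@40: m20 [2B, align 2] → 42
@42: b [9B, align 1] → 51
@51: m0 [1B, align 1] → 52
@52: d [1B, align 1] → 53
@53: m6 [1B, align 1] → 54
@54: c [1B, align 1] → 55
+1 tail pad (align 8)
size 56, align 8
64 − 56 = 8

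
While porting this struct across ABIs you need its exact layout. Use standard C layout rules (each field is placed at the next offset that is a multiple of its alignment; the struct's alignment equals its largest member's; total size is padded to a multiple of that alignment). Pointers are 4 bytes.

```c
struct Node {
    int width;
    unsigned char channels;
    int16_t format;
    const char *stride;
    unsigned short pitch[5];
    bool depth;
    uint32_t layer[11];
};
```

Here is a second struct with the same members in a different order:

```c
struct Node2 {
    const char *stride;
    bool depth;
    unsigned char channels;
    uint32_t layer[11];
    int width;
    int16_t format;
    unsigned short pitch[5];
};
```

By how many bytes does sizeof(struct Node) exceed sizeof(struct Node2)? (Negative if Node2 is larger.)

width at 0 (size 4, align 4) → ends 4
channels at 4 (size 1, align 1) → ends 5
pad 1 to align 2 for format
format at 6 (size 2, align 2) → ends 8
stride at 8 (size 4, align 4) → ends 12
pitch at 12 (size 10, align 2) → ends 22
depth at 22 (size 1, align 1) → ends 23
pad 1 to align 4 for layer
layer at 24 (size 44, align 4) → ends 68
total 68 bytes, alignment 4
— Node2 —
stride at 0 (size 4, align 4) → ends 4
depth at 4 (size 1, align 1) → ends 5
channels at 5 (size 1, align 1) → ends 6
pad 2 to align 4 for layer
layer at 8 (size 44, align 4) → ends 52
width at 52 (size 4, align 4) → ends 56
format at 56 (size 2, align 2) → ends 58
pitch at 58 (size 10, align 2) → ends 68
total 68 bytes, alignment 4
68 − 68 = 0

0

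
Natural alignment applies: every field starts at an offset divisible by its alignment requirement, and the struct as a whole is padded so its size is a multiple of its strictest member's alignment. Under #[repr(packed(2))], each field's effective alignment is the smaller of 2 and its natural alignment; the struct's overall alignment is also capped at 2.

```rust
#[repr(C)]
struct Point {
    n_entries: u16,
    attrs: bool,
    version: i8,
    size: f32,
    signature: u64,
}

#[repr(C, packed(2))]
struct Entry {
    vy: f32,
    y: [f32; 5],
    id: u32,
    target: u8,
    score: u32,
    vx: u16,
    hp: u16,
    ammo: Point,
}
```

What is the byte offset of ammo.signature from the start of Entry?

46

Point: @0: n_entries [2B, align 2] → 2; @2: attrs [1B, align 1] → 3; @3: version [1B, align 1] → 4; @4: size [4B, align 4] → 8; @8: signature [8B, align 8] → 16; size 16, align 8
@0: vy [4B, align 2] → 4
@4: y [20B, align 2] → 24
@24: id [4B, align 2] → 28
@28: target [1B, align 1] → 29
+1 pad (align 2)
@30: score [4B, align 2] → 34
@34: vx [2B, align 2] → 36
@36: hp [2B, align 2] → 38
@38: ammo [16B, align 2] → 54
within Point: signature at 8
38 + 8 = 46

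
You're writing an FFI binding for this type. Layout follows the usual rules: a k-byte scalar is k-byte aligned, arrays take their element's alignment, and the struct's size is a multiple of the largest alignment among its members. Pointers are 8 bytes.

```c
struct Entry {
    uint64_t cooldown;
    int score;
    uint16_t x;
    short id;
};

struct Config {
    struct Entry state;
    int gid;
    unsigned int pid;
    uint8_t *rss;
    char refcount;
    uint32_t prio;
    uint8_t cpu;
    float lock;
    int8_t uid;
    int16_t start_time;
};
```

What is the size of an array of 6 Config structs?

336

Entry: 0..8  cooldown  (8B, 8-aligned); 8..12  score  (4B, 4-aligned); 12..14  x  (2B, 2-aligned); 14..16  id  (2B, 2-aligned); sizeof = 16, alignof = 8
0..16  state  (16B, 8-aligned)
16..20  gid  (4B, 4-aligned)
20..24  pid  (4B, 4-aligned)
24..32  rss  (8B, 8-aligned)
32..33  refcount  (1B, 1-aligned)
33..36  -- padding (3B)
36..40  prio  (4B, 4-aligned)
40..41  cpu  (1B, 1-aligned)
41..44  -- padding (3B)
44..48  lock  (4B, 4-aligned)
48..49  uid  (1B, 1-aligned)
49..50  -- padding (1B)
50..52  start_time  (2B, 2-aligned)
52..56  -- tail padding (4B)
sizeof = 56, alignof = 8
array of 6: 6 × 56 = 336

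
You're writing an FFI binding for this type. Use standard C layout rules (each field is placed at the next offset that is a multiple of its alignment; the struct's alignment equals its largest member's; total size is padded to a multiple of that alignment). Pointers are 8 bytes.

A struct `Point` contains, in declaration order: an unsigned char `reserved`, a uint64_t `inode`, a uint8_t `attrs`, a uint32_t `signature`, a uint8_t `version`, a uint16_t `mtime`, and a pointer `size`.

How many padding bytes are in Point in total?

@0: reserved [1B, align 1] → 1
+7 pad (align 8)
@8: inode [8B, align 8] → 16
@16: attrs [1B, align 1] → 17
+3 pad (align 4)
@20: signature [4B, align 4] → 24
@24: version [1B, align 1] → 25
+1 pad (align 2)
@26: mtime [2B, align 2] → 28
+4 pad (align 8)
@32: size [8B, align 8] → 40
size 40, align 8
data bytes 25, size 40 → padding 15

15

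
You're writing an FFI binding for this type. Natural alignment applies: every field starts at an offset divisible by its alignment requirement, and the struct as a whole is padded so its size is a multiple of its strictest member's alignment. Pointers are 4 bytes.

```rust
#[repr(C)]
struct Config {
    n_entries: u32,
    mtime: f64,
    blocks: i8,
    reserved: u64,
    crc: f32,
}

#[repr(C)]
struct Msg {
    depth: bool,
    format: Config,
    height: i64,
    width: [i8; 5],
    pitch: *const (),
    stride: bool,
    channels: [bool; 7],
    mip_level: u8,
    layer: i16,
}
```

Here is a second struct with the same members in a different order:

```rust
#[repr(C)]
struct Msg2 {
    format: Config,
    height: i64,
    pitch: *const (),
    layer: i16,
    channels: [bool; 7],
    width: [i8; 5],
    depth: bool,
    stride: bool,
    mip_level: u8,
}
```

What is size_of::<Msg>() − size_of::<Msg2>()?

Config: @0: n_entries [4B, align 4] → 4; +4 pad (align 8); @8: mtime [8B, align 8] → 16; @16: blocks [1B, align 1] → 17; +7 pad (align 8); @24: reserved [8B, align 8] → 32; @32: crc [4B, align 4] → 36; +4 tail pad (align 8); size 40, align 8
@0: depth [1B, align 1] → 1
+7 pad (align 8)
@8: format [40B, align 8] → 48
@48: height [8B, align 8] → 56
@56: width [5B, align 1] → 61
+3 pad (align 4)
@64: pitch [4B, align 4] → 68
@68: stride [1B, align 1] → 69
@69: channels [7B, align 1] → 76
@76: mip_level [1B, align 1] → 77
+1 pad (align 2)
@78: layer [2B, align 2] → 80
size 80, align 8
— Msg2 —
@0: format [40B, align 8] → 40
@40: height [8B, align 8] → 48
@48: pitch [4B, align 4] → 52
@52: layer [2B, align 2] → 54
@54: channels [7B, align 1] → 61
@61: width [5B, align 1] → 66
@66: depth [1B, align 1] → 67
@67: stride [1B, align 1] → 68
@68: mip_level [1B, align 1] → 69
+3 tail pad (align 8)
size 72, align 8
80 − 72 = 8

8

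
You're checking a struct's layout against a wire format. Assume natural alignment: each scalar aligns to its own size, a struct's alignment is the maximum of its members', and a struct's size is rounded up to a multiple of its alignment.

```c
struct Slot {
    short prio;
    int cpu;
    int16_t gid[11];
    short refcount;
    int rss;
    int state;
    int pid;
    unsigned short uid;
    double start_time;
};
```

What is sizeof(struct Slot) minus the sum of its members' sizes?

prio at 0 (size 2, align 2) → ends 2
pad 2 to align 4 for cpu
cpu at 4 (size 4, align 4) → ends 8
gid at 8 (size 22, align 2) → ends 30
refcount at 30 (size 2, align 2) → ends 32
rss at 32 (size 4, align 4) → ends 36
state at 36 (size 4, align 4) → ends 40
pid at 40 (size 4, align 4) → ends 44
uid at 44 (size 2, align 2) → ends 46
pad 2 to align 8 for start_time
start_time at 48 (size 8, align 8) → ends 56
total 56 bytes, alignment 8
data bytes 52, size 56 → padding 4

4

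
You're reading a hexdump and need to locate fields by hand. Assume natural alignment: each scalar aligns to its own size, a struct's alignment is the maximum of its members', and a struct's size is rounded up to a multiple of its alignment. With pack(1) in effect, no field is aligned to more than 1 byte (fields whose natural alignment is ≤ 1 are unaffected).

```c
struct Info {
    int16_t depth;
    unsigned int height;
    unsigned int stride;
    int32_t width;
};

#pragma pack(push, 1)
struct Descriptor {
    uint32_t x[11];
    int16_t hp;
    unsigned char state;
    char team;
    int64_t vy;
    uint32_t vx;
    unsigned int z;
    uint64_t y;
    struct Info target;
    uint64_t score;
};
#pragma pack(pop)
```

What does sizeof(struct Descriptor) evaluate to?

96

Info: depth at 0 (size 2, align 2) → ends 2; pad 2 to align 4 for height; height at 4 (size 4, align 4) → ends 8; stride at 8 (size 4, align 4) → ends 12; width at 12 (size 4, align 4) → ends 16; total 16 bytes, alignment 4
x at 0 (size 44, align 1) → ends 44
hp at 44 (size 2, align 1) → ends 46
state at 46 (size 1, align 1) → ends 47
team at 47 (size 1, align 1) → ends 48
vy at 48 (size 8, align 1) → ends 56
vx at 56 (size 4, align 1) → ends 60
z at 60 (size 4, align 1) → ends 64
y at 64 (size 8, align 1) → ends 72
target at 72 (size 16, align 1) → ends 88
score at 88 (size 8, align 1) → ends 96
total 96 bytes, alignment 1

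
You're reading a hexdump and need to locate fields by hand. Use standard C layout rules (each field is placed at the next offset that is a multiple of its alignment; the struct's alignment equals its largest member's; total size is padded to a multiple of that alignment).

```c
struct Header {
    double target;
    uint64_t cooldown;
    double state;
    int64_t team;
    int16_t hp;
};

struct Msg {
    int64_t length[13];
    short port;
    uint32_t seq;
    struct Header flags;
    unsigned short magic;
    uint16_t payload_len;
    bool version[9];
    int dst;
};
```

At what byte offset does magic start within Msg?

152

Header: target at 0 (size 8, align 8) → ends 8; cooldown at 8 (size 8, align 8) → ends 16; state at 16 (size 8, align 8) → ends 24; team at 24 (size 8, align 8) → ends 32; hp at 32 (size 2, align 2) → ends 34; tail pad 6 to reach multiple of 8; total 40 bytes, alignment 8
length at 0 (size 104, align 8) → ends 104
port at 104 (size 2, align 2) → ends 106
pad 2 to align 4 for seq
seq at 108 (size 4, align 4) → ends 112
flags at 112 (size 40, align 8) → ends 152
magic at 152 (size 2, align 2) → ends 154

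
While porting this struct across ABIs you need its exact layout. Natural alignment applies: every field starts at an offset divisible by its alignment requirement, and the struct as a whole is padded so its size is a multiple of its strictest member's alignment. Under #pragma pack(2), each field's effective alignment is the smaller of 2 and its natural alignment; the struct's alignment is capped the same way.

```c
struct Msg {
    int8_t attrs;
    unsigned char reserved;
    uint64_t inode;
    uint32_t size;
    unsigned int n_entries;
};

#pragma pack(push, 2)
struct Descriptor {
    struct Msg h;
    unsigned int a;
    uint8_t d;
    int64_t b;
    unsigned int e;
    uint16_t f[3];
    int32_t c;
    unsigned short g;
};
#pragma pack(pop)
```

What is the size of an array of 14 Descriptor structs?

Msg: @0: attrs [1B, align 1] → 1; @1: reserved [1B, align 1] → 2; +6 pad (align 8); @8: inode [8B, align 8] → 16; @16: size [4B, align 4] → 20; @20: n_entries [4B, align 4] → 24; size 24, align 8
@0: h [24B, align 2] → 24
@24: a [4B, align 2] → 28
@28: d [1B, align 1] → 29
+1 pad (align 2)
@30: b [8B, align 2] → 38
@38: e [4B, align 2] → 42
@42: f [6B, align 2] → 48
@48: c [4B, align 2] → 52
@52: g [2B, align 2] → 54
size 54, align 2
array of 14: 14 × 54 = 756

756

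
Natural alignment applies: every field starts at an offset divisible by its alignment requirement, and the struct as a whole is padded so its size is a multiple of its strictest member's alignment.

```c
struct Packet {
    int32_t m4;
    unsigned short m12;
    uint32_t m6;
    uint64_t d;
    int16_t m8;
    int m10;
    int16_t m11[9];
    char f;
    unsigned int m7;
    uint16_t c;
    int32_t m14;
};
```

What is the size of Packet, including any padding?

m4 at 0 (size 4, align 4) → ends 4
m12 at 4 (size 2, align 2) → ends 6
pad 2 to align 4 for m6
m6 at 8 (size 4, align 4) → ends 12
pad 4 to align 8 for d
d at 16 (size 8, align 8) → ends 24
m8 at 24 (size 2, align 2) → ends 26
pad 2 to align 4 for m10
m10 at 28 (size 4, align 4) → ends 32
m11 at 32 (size 18, align 2) → ends 50
f at 50 (size 1, align 1) → ends 51
pad 1 to align 4 for m7
m7 at 52 (size 4, align 4) → ends 56
c at 56 (size 2, align 2) → ends 58
pad 2 to align 4 for m14
m14 at 60 (size 4, align 4) → ends 64
total 64 bytes, alignment 8

64 bytes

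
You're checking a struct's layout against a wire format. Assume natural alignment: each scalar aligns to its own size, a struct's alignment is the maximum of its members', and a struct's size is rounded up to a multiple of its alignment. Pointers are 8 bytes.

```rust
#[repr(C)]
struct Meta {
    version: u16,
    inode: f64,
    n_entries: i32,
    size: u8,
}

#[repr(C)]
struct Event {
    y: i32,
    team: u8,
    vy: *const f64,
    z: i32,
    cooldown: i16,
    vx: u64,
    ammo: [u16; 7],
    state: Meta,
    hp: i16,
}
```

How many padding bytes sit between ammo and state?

Meta: 0..2  version  (2B, 2-aligned); 2..8  -- padding (6B); 8..16  inode  (8B, 8-aligned); 16..20  n_entries  (4B, 4-aligned); 20..21  size  (1B, 1-aligned); 21..24  -- tail padding (3B); sizeof = 24, alignof = 8
0..4  y  (4B, 4-aligned)
4..5  team  (1B, 1-aligned)
5..8  -- padding (3B)
8..16  vy  (8B, 8-aligned)
16..20  z  (4B, 4-aligned)
20..22  cooldown  (2B, 2-aligned)
22..24  -- padding (2B)
24..32  vx  (8B, 8-aligned)
32..46  ammo  (14B, 2-aligned)
46..48  -- padding (2B)
48..72  state  (24B, 8-aligned)

2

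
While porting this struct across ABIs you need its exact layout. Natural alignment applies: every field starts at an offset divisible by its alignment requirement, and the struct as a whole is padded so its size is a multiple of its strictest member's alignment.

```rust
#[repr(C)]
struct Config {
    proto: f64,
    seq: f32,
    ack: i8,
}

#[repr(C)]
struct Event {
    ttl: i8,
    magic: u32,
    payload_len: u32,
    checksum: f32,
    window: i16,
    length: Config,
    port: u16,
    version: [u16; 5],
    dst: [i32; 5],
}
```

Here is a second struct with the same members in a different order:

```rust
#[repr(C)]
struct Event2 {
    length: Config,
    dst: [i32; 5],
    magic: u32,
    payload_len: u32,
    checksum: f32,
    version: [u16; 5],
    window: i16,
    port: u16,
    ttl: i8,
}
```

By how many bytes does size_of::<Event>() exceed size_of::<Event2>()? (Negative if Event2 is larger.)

Config: @0: proto [8B, align 8] → 8; @8: seq [4B, align 4] → 12; @12: ack [1B, align 1] → 13; +3 tail pad (align 8); size 16, align 8
@0: ttl [1B, align 1] → 1
+3 pad (align 4)
@4: magic [4B, align 4] → 8
@8: payload_len [4B, align 4] → 12
@12: checksum [4B, align 4] → 16
@16: window [2B, align 2] → 18
+6 pad (align 8)
@24: length [16B, align 8] → 40
@40: port [2B, align 2] → 42
@42: version [10B, align 2] → 52
@52: dst [20B, align 4] → 72
size 72, align 8
— Event2 —
@0: length [16B, align 8] → 16
@16: dst [20B, align 4] → 36
@36: magic [4B, align 4] → 40
@40: payload_len [4B, align 4] → 44
@44: checksum [4B, align 4] → 48
@48: version [10B, align 2] → 58
@58: window [2B, align 2] → 60
@60: port [2B, align 2] → 62
@62: ttl [1B, align 1] → 63
+1 tail pad (align 8)
size 64, align 8
72 − 64 = 8

8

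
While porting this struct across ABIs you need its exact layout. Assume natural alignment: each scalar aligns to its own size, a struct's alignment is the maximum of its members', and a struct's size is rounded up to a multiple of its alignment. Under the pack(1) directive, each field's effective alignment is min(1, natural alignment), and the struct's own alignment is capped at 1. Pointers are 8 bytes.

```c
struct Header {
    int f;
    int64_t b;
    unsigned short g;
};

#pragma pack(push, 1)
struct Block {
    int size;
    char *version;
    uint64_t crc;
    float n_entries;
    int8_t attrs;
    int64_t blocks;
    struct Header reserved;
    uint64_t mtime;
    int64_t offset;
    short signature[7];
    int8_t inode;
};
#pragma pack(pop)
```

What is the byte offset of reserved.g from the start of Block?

Header: f at 0 (size 4, align 4) → ends 4; pad 4 to align 8 for b; b at 8 (size 8, align 8) → ends 16; g at 16 (size 2, align 2) → ends 18; tail pad 6 to reach multiple of 8; total 24 bytes, alignment 8
size at 0 (size 4, align 1) → ends 4
version at 4 (size 8, align 1) → ends 12
crc at 12 (size 8, align 1) → ends 20
n_entries at 20 (size 4, align 1) → ends 24
attrs at 24 (size 1, align 1) → ends 25
blocks at 25 (size 8, align 1) → ends 33
reserved at 33 (size 24, align 1) → ends 57
within Header: g at 16
33 + 16 = 49

49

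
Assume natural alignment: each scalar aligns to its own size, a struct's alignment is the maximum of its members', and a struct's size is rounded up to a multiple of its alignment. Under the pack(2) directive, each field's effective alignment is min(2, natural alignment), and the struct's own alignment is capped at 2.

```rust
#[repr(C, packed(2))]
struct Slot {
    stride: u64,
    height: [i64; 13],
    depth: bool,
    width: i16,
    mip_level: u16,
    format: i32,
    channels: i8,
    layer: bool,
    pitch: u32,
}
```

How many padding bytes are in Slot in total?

stride at 0 (size 8, align 2) → ends 8
height at 8 (size 104, align 2) → ends 112
depth at 112 (size 1, align 1) → ends 113
pad 1 to align 2 for width
width at 114 (size 2, align 2) → ends 116
mip_level at 116 (size 2, align 2) → ends 118
format at 118 (size 4, align 2) → ends 122
channels at 122 (size 1, align 1) → ends 123
layer at 123 (size 1, align 1) → ends 124
pitch at 124 (size 4, align 2) → ends 128
total 128 bytes, alignment 2
data bytes 127, size 128 → padding 1

1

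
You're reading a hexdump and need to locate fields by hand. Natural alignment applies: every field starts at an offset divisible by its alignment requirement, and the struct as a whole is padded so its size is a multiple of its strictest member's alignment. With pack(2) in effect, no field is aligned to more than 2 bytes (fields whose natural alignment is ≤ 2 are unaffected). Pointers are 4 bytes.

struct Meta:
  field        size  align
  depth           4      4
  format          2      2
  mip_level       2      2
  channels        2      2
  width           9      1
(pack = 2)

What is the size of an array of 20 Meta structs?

0..4  depth  (4B, 2-aligned)
4..6  format  (2B, 2-aligned)
6..8  mip_level  (2B, 2-aligned)
8..10  channels  (2B, 2-aligned)
10..19  width  (9B, 1-aligned)
19..20  -- tail padding (1B)
sizeof = 20, alignof = 2
array of 20: 20 × 20 = 400

400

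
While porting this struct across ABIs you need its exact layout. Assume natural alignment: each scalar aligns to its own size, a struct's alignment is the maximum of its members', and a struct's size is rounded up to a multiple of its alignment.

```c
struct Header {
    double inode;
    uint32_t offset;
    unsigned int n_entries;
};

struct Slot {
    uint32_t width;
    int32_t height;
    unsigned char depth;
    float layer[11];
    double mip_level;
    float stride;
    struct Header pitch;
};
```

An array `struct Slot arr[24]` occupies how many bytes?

Header: inode at 0 (size 8, align 8) → ends 8; offset at 8 (size 4, align 4) → ends 12; n_entries at 12 (size 4, align 4) → ends 16; total 16 bytes, alignment 8
width at 0 (size 4, align 4) → ends 4
height at 4 (size 4, align 4) → ends 8
depth at 8 (size 1, align 1) → ends 9
pad 3 to align 4 for layer
layer at 12 (size 44, align 4) → ends 56
mip_level at 56 (size 8, align 8) → ends 64
stride at 64 (size 4, align 4) → ends 68
pad 4 to align 8 for pitch
pitch at 72 (size 16, align 8) → ends 88
total 88 bytes, alignment 8
array of 24: 24 × 88 = 2112

2112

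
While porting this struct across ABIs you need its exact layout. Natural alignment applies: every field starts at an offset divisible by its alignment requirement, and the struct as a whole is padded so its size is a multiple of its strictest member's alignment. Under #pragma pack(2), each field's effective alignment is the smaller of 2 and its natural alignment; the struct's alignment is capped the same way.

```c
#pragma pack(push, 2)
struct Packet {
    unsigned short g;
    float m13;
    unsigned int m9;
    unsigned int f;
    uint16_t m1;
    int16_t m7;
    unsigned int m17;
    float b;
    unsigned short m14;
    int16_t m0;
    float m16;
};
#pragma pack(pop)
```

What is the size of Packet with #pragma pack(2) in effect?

0..2  g  (2B, 2-aligned)
2..6  m13  (4B, 2-aligned)
6..10  m9  (4B, 2-aligned)
10..14  f  (4B, 2-aligned)
14..16  m1  (2B, 2-aligned)
16..18  m7  (2B, 2-aligned)
18..22  m17  (4B, 2-aligned)
22..26  b  (4B, 2-aligned)
26..28  m14  (2B, 2-aligned)
28..30  m0  (2B, 2-aligned)
30..34  m16  (4B, 2-aligned)
sizeof = 34, alignof = 2

34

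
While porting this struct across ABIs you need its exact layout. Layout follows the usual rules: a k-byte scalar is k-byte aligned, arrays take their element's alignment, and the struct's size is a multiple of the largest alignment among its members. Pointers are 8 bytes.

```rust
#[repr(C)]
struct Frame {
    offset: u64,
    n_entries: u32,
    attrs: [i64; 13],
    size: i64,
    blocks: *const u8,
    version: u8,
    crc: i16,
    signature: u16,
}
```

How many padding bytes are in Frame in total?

0..8  offset  (8B, 8-aligned)
8..12  n_entries  (4B, 4-aligned)
12..16  -- padding (4B)
16..120  attrs  (104B, 8-aligned)
120..128  size  (8B, 8-aligned)
128..136  blocks  (8B, 8-aligned)
136..137  version  (1B, 1-aligned)
137..138  -- padding (1B)
138..140  crc  (2B, 2-aligned)
140..142  signature  (2B, 2-aligned)
142..144  -- tail padding (2B)
sizeof = 144, alignof = 8
data bytes 137, size 144 → padding 7

7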